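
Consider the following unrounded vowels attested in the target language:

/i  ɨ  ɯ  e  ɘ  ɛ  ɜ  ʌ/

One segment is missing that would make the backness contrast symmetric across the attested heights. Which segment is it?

height            front     central   back    
high              i         ɨ         ɯ       
high-mid          e         ɘ         —       
low-mid           ɛ         ɜ         ʌ       
The high-mid row has no back member, so the gap is the high-mid back unrounded vowel /ɤ/.

/ɤ/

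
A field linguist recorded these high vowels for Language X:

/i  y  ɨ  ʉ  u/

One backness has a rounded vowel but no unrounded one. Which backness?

backness          unrounded  rounded 
front             i         y       
central           ɨ         ʉ       
back              —         u       
Every backness has an unrounded member except back, where /ɯ/ would be expected.

back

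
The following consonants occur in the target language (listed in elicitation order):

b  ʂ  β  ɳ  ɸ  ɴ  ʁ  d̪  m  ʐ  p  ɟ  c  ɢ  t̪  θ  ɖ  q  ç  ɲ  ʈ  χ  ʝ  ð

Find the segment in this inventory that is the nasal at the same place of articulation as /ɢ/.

/ɴ/

/ɢ/ is a voiced uvular stop.
The nasal at the same place is an uvular nasal — in this inventory, /ɴ/.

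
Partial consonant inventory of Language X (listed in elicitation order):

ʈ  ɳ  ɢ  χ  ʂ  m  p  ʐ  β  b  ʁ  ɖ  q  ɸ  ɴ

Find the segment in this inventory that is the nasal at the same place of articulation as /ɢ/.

/ɴ/

/ɢ/ is a voiced uvular stop.
The nasal at the same place is an uvular nasal — in this inventory, /ɴ/.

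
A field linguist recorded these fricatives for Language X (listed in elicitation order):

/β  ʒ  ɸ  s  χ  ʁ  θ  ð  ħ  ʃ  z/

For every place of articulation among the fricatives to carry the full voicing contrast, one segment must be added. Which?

/ʕ/

place of articulation  voiceless  voiced  
bilabial          ɸ         β       
dental            θ         ð       
alveolar          s         z       
postalveolar      ʃ         ʒ       
uvular            χ         ʁ       
pharyngeal        ħ         —       
The pharyngeal row has no voiced member, so the gap is the voiced pharyngeal fricative /ʕ/.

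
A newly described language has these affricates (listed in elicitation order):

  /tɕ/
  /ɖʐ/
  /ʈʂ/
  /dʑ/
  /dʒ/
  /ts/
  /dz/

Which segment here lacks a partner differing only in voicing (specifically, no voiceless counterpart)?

/dʒ/

Alveolar: /ts/ ~ /dz/
Retroflex: /ʈʂ/ ~ /ɖʐ/
Alveolo-palatal: /tɕ/ ~ /dʑ/
Postalveolar: only /dʒ/ (voiced); no voiceless partner.
So /dʒ/ is the unpaired segment.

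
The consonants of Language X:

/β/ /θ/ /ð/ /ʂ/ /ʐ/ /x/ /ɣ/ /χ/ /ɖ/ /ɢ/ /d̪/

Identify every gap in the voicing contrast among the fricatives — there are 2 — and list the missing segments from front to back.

Voiceless: /θ/ (dental), /ʂ/ (retroflex), /x/ (velar), /χ/ (uvular).
Voiced: /β/ (bilabial), /ð/ (dental), /ʐ/ (retroflex), /ɣ/ (velar).
Gaps, from front to back: bilabial lacks voiceless (/ɸ/); uvular lacks voiced (/ʁ/).

/ɸ/, /ʁ/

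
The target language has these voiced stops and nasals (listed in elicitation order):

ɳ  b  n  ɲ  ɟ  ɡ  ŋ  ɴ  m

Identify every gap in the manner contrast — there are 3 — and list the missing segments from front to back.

bilabial: oral stop /b/, nasal /m/.
alveolar: oral stop —, nasal /n/.
retroflex: oral stop —, nasal /ɳ/.
palatal: oral stop /ɟ/, nasal /ɲ/.
velar: oral stop /ɡ/, nasal /ŋ/.
uvular: oral stop —, nasal /ɴ/.
Gaps, from front to back: alveolar lacks oral stop (/d/); retroflex lacks oral stop (/ɖ/); uvular lacks oral stop (/ɢ/).

/d/, /ɖ/, /ɢ/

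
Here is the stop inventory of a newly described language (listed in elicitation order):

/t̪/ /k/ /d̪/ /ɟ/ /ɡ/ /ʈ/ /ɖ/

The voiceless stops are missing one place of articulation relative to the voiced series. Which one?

palatal

Voiceless: /t̪/ (dental), /ʈ/ (retroflex), /k/ (velar).
Voiced: /d̪/ (dental), /ɖ/ (retroflex), /ɟ/ (palatal), /ɡ/ (velar).
Every place of articulation has a voiceless member except palatal, where /c/ would be expected.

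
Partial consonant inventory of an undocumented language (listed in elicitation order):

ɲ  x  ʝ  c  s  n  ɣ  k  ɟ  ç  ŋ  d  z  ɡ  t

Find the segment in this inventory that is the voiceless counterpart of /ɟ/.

/ɟ/ is a voiced palatal stop.
The voiceless counterpart is a voiceless palatal stop — in this inventory, /c/.

/c/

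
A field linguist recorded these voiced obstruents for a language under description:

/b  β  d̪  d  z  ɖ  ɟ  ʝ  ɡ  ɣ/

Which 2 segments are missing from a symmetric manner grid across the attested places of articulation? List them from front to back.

place of articulation  stop      fricative
bilabial          b         β       
dental            d̪        —       
alveolar          d         z       
retroflex         ɖ         —       
palatal           ɟ         ʝ       
velar             ɡ         ɣ       
Gaps, from front to back: dental lacks fricative (/ð/); retroflex lacks fricative (/ʐ/).

/ð/, /ʐ/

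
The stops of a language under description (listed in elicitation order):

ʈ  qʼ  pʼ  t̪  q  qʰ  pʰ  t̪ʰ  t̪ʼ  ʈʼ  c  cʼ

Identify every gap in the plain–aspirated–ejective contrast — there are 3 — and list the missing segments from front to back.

bilabial: plain —, aspirated /pʰ/, ejective /pʼ/.
dental: plain /t̪/, aspirated /t̪ʰ/, ejective /t̪ʼ/.
retroflex: plain /ʈ/, aspirated —, ejective /ʈʼ/.
palatal: plain /c/, aspirated —, ejective /cʼ/.
uvular: plain /q/, aspirated /qʰ/, ejective /qʼ/.
Gaps, from front to back: bilabial lacks plain (/p/); retroflex lacks aspirated (/ʈʰ/); palatal lacks aspirated (/cʰ/).

/p/, /ʈʰ/, /cʰ/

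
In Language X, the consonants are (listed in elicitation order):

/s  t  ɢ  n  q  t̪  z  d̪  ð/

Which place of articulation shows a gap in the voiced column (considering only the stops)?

alveolar

place of articulation  voiceless  voiced  
dental            t̪        d̪      
alveolar          t         —       
uvular            q         ɢ       
Every place of articulation has a voiced member except alveolar, where /d/ would be expected.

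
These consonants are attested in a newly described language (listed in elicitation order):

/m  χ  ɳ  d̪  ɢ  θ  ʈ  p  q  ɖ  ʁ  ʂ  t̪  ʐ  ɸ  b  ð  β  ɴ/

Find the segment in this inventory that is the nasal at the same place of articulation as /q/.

/q/ is a voiceless uvular stop.
The nasal at the same place is an uvular nasal — in this inventory, /ɴ/.

/ɴ/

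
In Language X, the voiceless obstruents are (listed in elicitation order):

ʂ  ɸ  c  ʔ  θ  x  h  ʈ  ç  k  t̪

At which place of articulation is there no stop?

Stop: /t̪/ (dental), /ʈ/ (retroflex), /c/ (palatal), /k/ (velar), /ʔ/ (glottal).
Fricative: /ɸ/ (bilabial), /θ/ (dental), /ʂ/ (retroflex), /ç/ (palatal), /x/ (velar), /h/ (glottal).
Every place of articulation has a stop member except bilabial, where /p/ would be expected.

bilabial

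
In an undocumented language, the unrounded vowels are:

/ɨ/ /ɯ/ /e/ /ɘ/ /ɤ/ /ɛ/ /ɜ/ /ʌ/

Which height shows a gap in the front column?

high

high: front —, central /ɨ/, back /ɯ/.
high-mid: front /e/, central /ɘ/, back /ɤ/.
low-mid: front /ɛ/, central /ɜ/, back /ʌ/.
Every height has a front member except high, where /i/ would be expected.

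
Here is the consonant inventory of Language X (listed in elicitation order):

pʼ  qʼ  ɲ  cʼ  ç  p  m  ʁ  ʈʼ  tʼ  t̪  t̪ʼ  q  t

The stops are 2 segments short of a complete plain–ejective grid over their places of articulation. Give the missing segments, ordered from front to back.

place of articulation  plain     ejective
bilabial          p         pʼ      
dental            t̪        t̪ʼ     
alveolar          t         tʼ      
retroflex         —         ʈʼ      
palatal           —         cʼ      
uvular            q         qʼ      
Gaps, from front to back: retroflex lacks plain (/ʈ/); palatal lacks plain (/c/).

/ʈ/, /c/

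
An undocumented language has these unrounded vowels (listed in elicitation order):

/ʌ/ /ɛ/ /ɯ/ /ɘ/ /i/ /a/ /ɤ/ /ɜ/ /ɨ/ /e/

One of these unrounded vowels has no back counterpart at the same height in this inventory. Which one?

High: /i/ ~ /ɨ/ ~ /ɯ/
High-mid: /e/ ~ /ɘ/ ~ /ɤ/
Low-mid: /ɛ/ ~ /ɜ/ ~ /ʌ/
Low: only /a/ (front); no back partner.
So /a/ is the unpaired segment.

/a/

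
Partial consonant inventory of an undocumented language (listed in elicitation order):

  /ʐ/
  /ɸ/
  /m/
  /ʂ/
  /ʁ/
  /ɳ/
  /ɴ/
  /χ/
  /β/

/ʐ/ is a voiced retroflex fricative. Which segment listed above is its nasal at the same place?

The nasal at the same place is a retroflex nasal — in this inventory, /ɳ/.

/ɳ/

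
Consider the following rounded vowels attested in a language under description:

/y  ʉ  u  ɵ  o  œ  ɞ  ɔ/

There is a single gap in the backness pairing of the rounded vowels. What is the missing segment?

/ø/

height            front     central   back    
high              y         ʉ         u       
high-mid          —         ɵ         o       
low-mid           œ         ɞ         ɔ       
The high-mid row has no front member, so the gap is the high-mid front rounded vowel /ø/.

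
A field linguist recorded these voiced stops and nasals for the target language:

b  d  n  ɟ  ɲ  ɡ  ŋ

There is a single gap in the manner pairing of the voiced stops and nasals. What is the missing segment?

bilabial: oral stop /b/, nasal —.
alveolar: oral stop /d/, nasal /n/.
palatal: oral stop /ɟ/, nasal /ɲ/.
velar: oral stop /ɡ/, nasal /ŋ/.
The bilabial row has no nasal member, so the gap is the bilabial nasal /m/.

/m/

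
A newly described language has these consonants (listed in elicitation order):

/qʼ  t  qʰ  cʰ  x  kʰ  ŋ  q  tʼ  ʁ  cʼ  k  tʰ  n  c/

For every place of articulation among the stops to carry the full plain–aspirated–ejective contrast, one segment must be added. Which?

alveolar: plain /t/, aspirated /tʰ/, ejective /tʼ/.
palatal: plain /c/, aspirated /cʰ/, ejective /cʼ/.
velar: plain /k/, aspirated /kʰ/, ejective —.
uvular: plain /q/, aspirated /qʰ/, ejective /qʼ/.
The velar row has no ejective member, so the gap is the ejective velar stop /kʼ/.

/kʼ/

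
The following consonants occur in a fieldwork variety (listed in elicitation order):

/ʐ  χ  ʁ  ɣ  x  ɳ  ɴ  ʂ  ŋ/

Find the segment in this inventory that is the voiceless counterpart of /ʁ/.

/ʁ/ is a voiced uvular fricative.
The voiceless counterpart is a voiceless uvular fricative — in this inventory, /χ/.

/χ/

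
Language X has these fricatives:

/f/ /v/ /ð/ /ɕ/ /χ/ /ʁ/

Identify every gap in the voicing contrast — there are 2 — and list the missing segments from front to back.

Voiceless: /f/ (labiodental), /ɕ/ (alveolo-palatal), /χ/ (uvular).
Voiced: /v/ (labiodental), /ð/ (dental), /ʁ/ (uvular).
Gaps, from front to back: dental lacks voiceless (/θ/); alveolo-palatal lacks voiced (/ʑ/).

/θ/, /ʑ/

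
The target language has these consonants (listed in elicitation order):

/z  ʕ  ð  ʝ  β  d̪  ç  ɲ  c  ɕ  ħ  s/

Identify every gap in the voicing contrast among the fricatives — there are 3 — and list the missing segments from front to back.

/ɸ/, /θ/, /ʑ/

place of articulation  voiceless  voiced  
bilabial          —         β       
dental            —         ð       
alveolar          s         z       
alveolo-palatal   ɕ         —       
palatal           ç         ʝ       
pharyngeal        ħ         ʕ       
Gaps, from front to back: bilabial lacks voiceless (/ɸ/); dental lacks voiceless (/θ/); alveolo-palatal lacks voiced (/ʑ/).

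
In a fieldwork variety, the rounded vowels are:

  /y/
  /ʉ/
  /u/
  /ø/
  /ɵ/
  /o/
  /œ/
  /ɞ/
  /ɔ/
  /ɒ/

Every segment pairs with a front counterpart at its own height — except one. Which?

High: /y/ ~ /ʉ/ ~ /u/
High-mid: /ø/ ~ /ɵ/ ~ /o/
Low-mid: /œ/ ~ /ɞ/ ~ /ɔ/
Low: only /ɒ/ (back); no front partner.
So /ɒ/ is the unpaired segment.

/ɒ/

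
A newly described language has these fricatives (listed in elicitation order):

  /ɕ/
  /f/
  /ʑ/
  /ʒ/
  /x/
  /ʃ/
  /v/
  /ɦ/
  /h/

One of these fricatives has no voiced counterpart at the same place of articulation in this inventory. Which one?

Labiodental: /f/ ~ /v/
Postalveolar: /ʃ/ ~ /ʒ/
Alveolo-palatal: /ɕ/ ~ /ʑ/
Glottal: /h/ ~ /ɦ/
Velar: only /x/ (voiceless); no voiced partner.
So /x/ is the unpaired segment.

/x/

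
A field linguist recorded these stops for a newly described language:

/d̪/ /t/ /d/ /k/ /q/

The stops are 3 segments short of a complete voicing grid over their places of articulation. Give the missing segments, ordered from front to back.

dental: voiceless —, voiced /d̪/.
alveolar: voiceless /t/, voiced /d/.
velar: voiceless /k/, voiced —.
uvular: voiceless /q/, voiced —.
Gaps, from front to back: dental lacks voiceless (/t̪/); velar lacks voiced (/ɡ/); uvular lacks voiced (/ɢ/).

/t̪/, /ɡ/, /ɢ/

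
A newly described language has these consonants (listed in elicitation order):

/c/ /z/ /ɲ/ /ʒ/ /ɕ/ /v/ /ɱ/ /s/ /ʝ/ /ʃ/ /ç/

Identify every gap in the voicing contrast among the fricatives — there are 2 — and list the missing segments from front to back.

Voiceless: /s/ (alveolar), /ʃ/ (postalveolar), /ɕ/ (alveolo-palatal), /ç/ (palatal).
Voiced: /v/ (labiodental), /z/ (alveolar), /ʒ/ (postalveolar), /ʝ/ (palatal).
Gaps, from front to back: labiodental lacks voiceless (/f/); alveolo-palatal lacks voiced (/ʑ/).

/f/, /ʑ/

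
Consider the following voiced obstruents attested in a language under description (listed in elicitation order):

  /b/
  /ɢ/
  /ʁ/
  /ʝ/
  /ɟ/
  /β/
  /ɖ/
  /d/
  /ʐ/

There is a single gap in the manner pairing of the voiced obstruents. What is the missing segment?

place of articulation  stop      fricative
bilabial          b         β       
alveolar          d         —       
retroflex         ɖ         ʐ       
palatal           ɟ         ʝ       
uvular            ɢ         ʁ       
The alveolar row has no fricative member, so the gap is the alveolar fricative /z/.

/z/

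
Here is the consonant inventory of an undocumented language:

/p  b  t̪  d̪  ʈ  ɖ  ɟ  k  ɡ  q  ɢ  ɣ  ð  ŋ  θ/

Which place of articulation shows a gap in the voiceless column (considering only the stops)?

palatal

Voiceless: /p/ (bilabial), /t̪/ (dental), /ʈ/ (retroflex), /k/ (velar), /q/ (uvular).
Voiced: /b/ (bilabial), /d̪/ (dental), /ɖ/ (retroflex), /ɟ/ (palatal), /ɡ/ (velar), /ɢ/ (uvular).
Every place of articulation has a voiceless member except palatal, where /c/ would be expected.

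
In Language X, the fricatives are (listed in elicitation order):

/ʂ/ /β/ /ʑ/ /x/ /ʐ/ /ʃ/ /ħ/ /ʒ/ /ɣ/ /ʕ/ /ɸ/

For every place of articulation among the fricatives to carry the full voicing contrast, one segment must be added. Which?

bilabial: voiceless /ɸ/, voiced /β/.
postalveolar: voiceless /ʃ/, voiced /ʒ/.
retroflex: voiceless /ʂ/, voiced /ʐ/.
alveolo-palatal: voiceless —, voiced /ʑ/.
velar: voiceless /x/, voiced /ɣ/.
pharyngeal: voiceless /ħ/, voiced /ʕ/.
The alveolo-palatal row has no voiceless member, so the gap is the voiceless alveolo-palatal fricative /ɕ/.

/ɕ/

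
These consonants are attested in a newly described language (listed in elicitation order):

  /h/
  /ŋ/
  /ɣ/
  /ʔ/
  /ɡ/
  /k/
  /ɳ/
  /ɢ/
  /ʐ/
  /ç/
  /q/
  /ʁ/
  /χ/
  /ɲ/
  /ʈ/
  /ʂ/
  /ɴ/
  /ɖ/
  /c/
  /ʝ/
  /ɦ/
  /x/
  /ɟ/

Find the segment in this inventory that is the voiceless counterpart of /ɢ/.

/q/

/ɢ/ is a voiced uvular stop.
The voiceless counterpart is a voiceless uvular stop — in this inventory, /q/.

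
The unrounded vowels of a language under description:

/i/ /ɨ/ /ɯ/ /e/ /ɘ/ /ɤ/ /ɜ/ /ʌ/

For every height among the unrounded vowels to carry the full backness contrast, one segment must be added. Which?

/ɛ/

Front: /i/ (high), /e/ (high-mid).
Central: /ɨ/ (high), /ɘ/ (high-mid), /ɜ/ (low-mid).
Back: /ɯ/ (high), /ɤ/ (high-mid), /ʌ/ (low-mid).
The low-mid row has no front member, so the gap is the low-mid front unrounded vowel /ɛ/.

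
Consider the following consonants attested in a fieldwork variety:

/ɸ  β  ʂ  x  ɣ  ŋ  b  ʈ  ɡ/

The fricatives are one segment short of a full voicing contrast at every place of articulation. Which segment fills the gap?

Voiceless: /ɸ/ (bilabial), /ʂ/ (retroflex), /x/ (velar).
Voiced: /β/ (bilabial), /ɣ/ (velar).
The retroflex row has no voiced member, so the gap is the voiced retroflex fricative /ʐ/.

/ʐ/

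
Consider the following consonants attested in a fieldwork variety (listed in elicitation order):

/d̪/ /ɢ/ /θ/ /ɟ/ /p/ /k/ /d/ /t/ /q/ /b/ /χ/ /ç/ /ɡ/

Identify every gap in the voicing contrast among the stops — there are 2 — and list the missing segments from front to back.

/t̪/, /c/

Voiceless: /p/ (bilabial), /t/ (alveolar), /k/ (velar), /q/ (uvular).
Voiced: /b/ (bilabial), /d̪/ (dental), /d/ (alveolar), /ɟ/ (palatal), /ɡ/ (velar), /ɢ/ (uvular).
Gaps, from front to back: dental lacks voiceless (/t̪/); palatal lacks voiceless (/c/).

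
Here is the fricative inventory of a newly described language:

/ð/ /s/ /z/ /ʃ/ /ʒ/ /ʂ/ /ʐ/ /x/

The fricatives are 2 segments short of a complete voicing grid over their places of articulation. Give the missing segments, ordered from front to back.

Voiceless: /s/ (alveolar), /ʃ/ (postalveolar), /ʂ/ (retroflex), /x/ (velar).
Voiced: /ð/ (dental), /z/ (alveolar), /ʒ/ (postalveolar), /ʐ/ (retroflex).
Gaps, from front to back: dental lacks voiceless (/θ/); velar lacks voiced (/ɣ/).

/θ/, /ɣ/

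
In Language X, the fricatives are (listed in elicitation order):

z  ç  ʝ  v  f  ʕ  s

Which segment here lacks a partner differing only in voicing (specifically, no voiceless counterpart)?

/ʕ/

Labiodental: /f/ ~ /v/
Alveolar: /s/ ~ /z/
Palatal: /ç/ ~ /ʝ/
Pharyngeal: only /ʕ/ (voiced); no voiceless partner.
So /ʕ/ is the unpaired segment.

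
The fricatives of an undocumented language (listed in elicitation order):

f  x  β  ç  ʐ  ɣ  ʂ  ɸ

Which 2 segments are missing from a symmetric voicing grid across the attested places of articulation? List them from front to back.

/v/, /ʝ/

place of articulation  voiceless  voiced  
bilabial          ɸ         β       
labiodental       f         —       
retroflex         ʂ         ʐ       
palatal           ç         —       
velar             x         ɣ       
Gaps, from front to back: labiodental lacks voiced (/v/); palatal lacks voiced (/ʝ/).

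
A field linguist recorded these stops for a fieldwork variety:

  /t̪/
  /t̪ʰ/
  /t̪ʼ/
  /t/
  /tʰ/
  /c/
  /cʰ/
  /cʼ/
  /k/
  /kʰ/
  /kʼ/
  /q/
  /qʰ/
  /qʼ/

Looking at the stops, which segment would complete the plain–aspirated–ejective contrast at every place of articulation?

place of articulation  plain     aspirated  ejective
dental            t̪        t̪ʰ       t̪ʼ     
alveolar          t         tʰ        —       
palatal           c         cʰ        cʼ      
velar             k         kʰ        kʼ      
uvular            q         qʰ        qʼ      
The alveolar row has no ejective member, so the gap is the ejective alveolar stop /tʼ/.

/tʼ/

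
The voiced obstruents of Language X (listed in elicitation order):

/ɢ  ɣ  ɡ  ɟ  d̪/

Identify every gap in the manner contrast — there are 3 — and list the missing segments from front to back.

/ð/, /ʝ/, /ʁ/

place of articulation  stop      fricative
dental            d̪        —       
palatal           ɟ         —       
velar             ɡ         ɣ       
uvular            ɢ         —       
Gaps, from front to back: dental lacks fricative (/ð/); palatal lacks fricative (/ʝ/); uvular lacks fricative (/ʁ/).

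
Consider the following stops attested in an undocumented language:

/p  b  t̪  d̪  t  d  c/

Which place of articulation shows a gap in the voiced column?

bilabial: voiceless /p/, voiced /b/.
dental: voiceless /t̪/, voiced /d̪/.
alveolar: voiceless /t/, voiced /d/.
palatal: voiceless /c/, voiced —.
Every place of articulation has a voiced member except palatal, where /ɟ/ would be expected.

palatal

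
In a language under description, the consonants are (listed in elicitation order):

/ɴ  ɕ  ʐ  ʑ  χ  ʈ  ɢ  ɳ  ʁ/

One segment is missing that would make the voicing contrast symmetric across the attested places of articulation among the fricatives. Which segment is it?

/ʂ/

place of articulation  voiceless  voiced  
retroflex         —         ʐ       
alveolo-palatal   ɕ         ʑ       
uvular            χ         ʁ       
The retroflex row has no voiceless member, so the gap is the voiceless retroflex fricative /ʂ/.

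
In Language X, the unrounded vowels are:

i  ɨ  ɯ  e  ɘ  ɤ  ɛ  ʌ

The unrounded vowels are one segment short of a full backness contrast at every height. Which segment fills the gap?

height            front     central   back    
high              i         ɨ         ɯ       
high-mid          e         ɘ         ɤ       
low-mid           ɛ         —         ʌ       
The low-mid row has no central member, so the gap is the low-mid central unrounded vowel /ɜ/.

/ɜ/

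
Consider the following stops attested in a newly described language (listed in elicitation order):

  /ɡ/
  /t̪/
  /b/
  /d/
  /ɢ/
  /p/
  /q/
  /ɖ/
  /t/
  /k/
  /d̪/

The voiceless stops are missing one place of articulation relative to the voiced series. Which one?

Voiceless: /p/ (bilabial), /t̪/ (dental), /t/ (alveolar), /k/ (velar), /q/ (uvular).
Voiced: /b/ (bilabial), /d̪/ (dental), /d/ (alveolar), /ɖ/ (retroflex), /ɡ/ (velar), /ɢ/ (uvular).
Every place of articulation has a voiceless member except retroflex, where /ʈ/ would be expected.

retroflex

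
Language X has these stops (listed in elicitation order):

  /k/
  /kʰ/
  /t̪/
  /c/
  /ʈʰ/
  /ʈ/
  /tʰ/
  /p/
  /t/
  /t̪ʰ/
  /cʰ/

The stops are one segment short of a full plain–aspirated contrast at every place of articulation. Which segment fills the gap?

place of articulation  plain     aspirated
bilabial          p         —       
dental            t̪        t̪ʰ     
alveolar          t         tʰ      
retroflex         ʈ         ʈʰ      
palatal           c         cʰ      
velar             k         kʰ      
The bilabial row has no aspirated member, so the gap is the aspirated bilabial stop /pʰ/.

/pʰ/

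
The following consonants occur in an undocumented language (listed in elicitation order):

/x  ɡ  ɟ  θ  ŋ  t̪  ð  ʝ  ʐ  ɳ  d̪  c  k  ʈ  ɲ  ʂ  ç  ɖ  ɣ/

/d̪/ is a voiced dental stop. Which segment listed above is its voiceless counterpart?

/t̪/

The voiceless counterpart is a voiceless dental stop — in this inventory, /t̪/.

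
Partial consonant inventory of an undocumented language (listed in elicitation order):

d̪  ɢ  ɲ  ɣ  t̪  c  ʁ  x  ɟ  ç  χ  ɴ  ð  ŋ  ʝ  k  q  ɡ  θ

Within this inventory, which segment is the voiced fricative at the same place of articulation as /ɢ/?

/ʁ/

/ɢ/ is a voiced uvular stop.
The voiced fricative at the same place is a voiced uvular fricative — in this inventory, /ʁ/.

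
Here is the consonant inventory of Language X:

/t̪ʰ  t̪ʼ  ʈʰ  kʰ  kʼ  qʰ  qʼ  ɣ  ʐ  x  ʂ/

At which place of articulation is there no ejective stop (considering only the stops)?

retroflex

place of articulation  aspirated  ejective
dental            t̪ʰ       t̪ʼ     
retroflex         ʈʰ        —       
velar             kʰ        kʼ      
uvular            qʰ        qʼ      
Every place of articulation has an ejective member except retroflex, where /ʈʼ/ would be expected.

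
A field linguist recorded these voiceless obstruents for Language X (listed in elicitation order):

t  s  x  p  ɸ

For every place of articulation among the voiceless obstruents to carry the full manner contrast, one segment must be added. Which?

place of articulation  stop      fricative
bilabial          p         ɸ       
alveolar          t         s       
velar             —         x       
The velar row has no stop member, so the gap is the velar stop /k/.

/k/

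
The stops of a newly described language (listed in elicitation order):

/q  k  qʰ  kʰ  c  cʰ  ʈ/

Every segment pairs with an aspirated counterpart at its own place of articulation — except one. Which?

/ʈ/

Palatal: /c/ ~ /cʰ/
Velar: /k/ ~ /kʰ/
Uvular: /q/ ~ /qʰ/
Retroflex: only /ʈ/ (plain); no aspirated partner.
So /ʈ/ is the unpaired segment.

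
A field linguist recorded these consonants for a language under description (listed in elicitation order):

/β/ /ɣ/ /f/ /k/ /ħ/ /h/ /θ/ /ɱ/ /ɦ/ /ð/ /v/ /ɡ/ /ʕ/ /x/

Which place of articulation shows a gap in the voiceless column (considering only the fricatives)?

bilabial: voiceless —, voiced /β/.
labiodental: voiceless /f/, voiced /v/.
dental: voiceless /θ/, voiced /ð/.
velar: voiceless /x/, voiced /ɣ/.
pharyngeal: voiceless /ħ/, voiced /ʕ/.
glottal: voiceless /h/, voiced /ɦ/.
Every place of articulation has a voiceless member except bilabial, where /ɸ/ would be expected.

bilabial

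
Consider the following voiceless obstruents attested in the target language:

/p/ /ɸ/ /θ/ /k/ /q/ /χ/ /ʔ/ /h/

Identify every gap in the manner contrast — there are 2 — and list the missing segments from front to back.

/t̪/, /x/

place of articulation  stop      fricative
bilabial          p         ɸ       
dental            —         θ       
velar             k         —       
uvular            q         χ       
glottal           ʔ         h       
Gaps, from front to back: dental lacks stop (/t̪/); velar lacks fricative (/x/).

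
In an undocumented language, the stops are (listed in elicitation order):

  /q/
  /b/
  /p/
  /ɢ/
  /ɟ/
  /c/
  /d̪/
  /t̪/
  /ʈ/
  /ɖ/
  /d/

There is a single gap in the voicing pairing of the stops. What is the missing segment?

/t/

bilabial: voiceless /p/, voiced /b/.
dental: voiceless /t̪/, voiced /d̪/.
alveolar: voiceless —, voiced /d/.
retroflex: voiceless /ʈ/, voiced /ɖ/.
palatal: voiceless /c/, voiced /ɟ/.
uvular: voiceless /q/, voiced /ɢ/.
The alveolar row has no voiceless member, so the gap is the voiceless alveolar stop /t/.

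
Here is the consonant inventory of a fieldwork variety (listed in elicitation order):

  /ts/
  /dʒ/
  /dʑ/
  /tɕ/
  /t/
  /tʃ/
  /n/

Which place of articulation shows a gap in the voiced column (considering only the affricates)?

alveolar

Voiceless: /ts/ (alveolar), /tʃ/ (postalveolar), /tɕ/ (alveolo-palatal).
Voiced: /dʒ/ (postalveolar), /dʑ/ (alveolo-palatal).
Every place of articulation has a voiced member except alveolar, where /dz/ would be expected.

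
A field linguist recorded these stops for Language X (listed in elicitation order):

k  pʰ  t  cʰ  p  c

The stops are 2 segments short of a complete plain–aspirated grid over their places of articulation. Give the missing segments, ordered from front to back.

Plain: /p/ (bilabial), /t/ (alveolar), /c/ (palatal), /k/ (velar).
Aspirated: /pʰ/ (bilabial), /cʰ/ (palatal).
Gaps, from front to back: alveolar lacks aspirated (/tʰ/); velar lacks aspirated (/kʰ/).

/tʰ/, /kʰ/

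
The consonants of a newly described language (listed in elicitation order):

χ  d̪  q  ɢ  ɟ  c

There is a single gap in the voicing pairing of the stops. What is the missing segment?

/t̪/

Voiceless: /c/ (palatal), /q/ (uvular).
Voiced: /d̪/ (dental), /ɟ/ (palatal), /ɢ/ (uvular).
The dental row has no voiceless member, so the gap is the voiceless dental stop /t̪/.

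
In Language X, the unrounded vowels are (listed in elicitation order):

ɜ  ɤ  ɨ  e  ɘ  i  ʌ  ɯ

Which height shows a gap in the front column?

low-mid

high: front /i/, central /ɨ/, back /ɯ/.
high-mid: front /e/, central /ɘ/, back /ɤ/.
low-mid: front —, central /ɜ/, back /ʌ/.
Every height has a front member except low-mid, where /ɛ/ would be expected.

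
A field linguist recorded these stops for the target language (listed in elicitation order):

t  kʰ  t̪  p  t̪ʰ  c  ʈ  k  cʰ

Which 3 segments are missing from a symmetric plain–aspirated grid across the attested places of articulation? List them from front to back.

place of articulation  plain     aspirated
bilabial          p         —       
dental            t̪        t̪ʰ     
alveolar          t         —       
retroflex         ʈ         —       
palatal           c         cʰ      
velar             k         kʰ      
Gaps, from front to back: bilabial lacks aspirated (/pʰ/); alveolar lacks aspirated (/tʰ/); retroflex lacks aspirated (/ʈʰ/).

/pʰ/, /tʰ/, /ʈʰ/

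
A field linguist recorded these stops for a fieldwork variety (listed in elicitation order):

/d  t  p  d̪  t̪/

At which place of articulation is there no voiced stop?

Voiceless: /p/ (bilabial), /t̪/ (dental), /t/ (alveolar).
Voiced: /d̪/ (dental), /d/ (alveolar).
Every place of articulation has a voiced member except bilabial, where /b/ would be expected.

bilabial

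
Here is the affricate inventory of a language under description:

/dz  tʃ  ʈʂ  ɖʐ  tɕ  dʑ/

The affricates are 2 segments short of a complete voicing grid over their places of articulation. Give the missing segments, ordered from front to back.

place of articulation  voiceless  voiced  
alveolar          —         dz      
postalveolar      tʃ        —       
retroflex         ʈʂ        ɖʐ      
alveolo-palatal   tɕ        dʑ      
Gaps, from front to back: alveolar lacks voiceless (/ts/); postalveolar lacks voiced (/dʒ/).

/ts/, /dʒ/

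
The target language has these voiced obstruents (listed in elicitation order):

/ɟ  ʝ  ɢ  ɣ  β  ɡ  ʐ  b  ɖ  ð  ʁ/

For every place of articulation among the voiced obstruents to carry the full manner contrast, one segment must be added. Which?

Stop: /b/ (bilabial), /ɖ/ (retroflex), /ɟ/ (palatal), /ɡ/ (velar), /ɢ/ (uvular).
Fricative: /β/ (bilabial), /ð/ (dental), /ʐ/ (retroflex), /ʝ/ (palatal), /ɣ/ (velar), /ʁ/ (uvular).
The dental row has no stop member, so the gap is the dental stop /d̪/.

/d̪/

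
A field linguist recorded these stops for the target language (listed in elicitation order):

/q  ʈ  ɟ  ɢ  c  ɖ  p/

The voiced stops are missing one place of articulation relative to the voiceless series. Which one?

bilabial: voiceless /p/, voiced —.
retroflex: voiceless /ʈ/, voiced /ɖ/.
palatal: voiceless /c/, voiced /ɟ/.
uvular: voiceless /q/, voiced /ɢ/.
Every place of articulation has a voiced member except bilabial, where /b/ would be expected.

bilabial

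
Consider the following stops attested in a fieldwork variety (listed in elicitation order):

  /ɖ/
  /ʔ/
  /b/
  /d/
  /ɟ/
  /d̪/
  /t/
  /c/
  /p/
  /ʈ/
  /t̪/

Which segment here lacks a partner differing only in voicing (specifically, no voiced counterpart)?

Bilabial: /p/ ~ /b/
Dental: /t̪/ ~ /d̪/
Alveolar: /t/ ~ /d/
Retroflex: /ʈ/ ~ /ɖ/
Palatal: /c/ ~ /ɟ/
Glottal: only /ʔ/ (voiceless); no voiced partner.
So /ʔ/ is the unpaired segment.

/ʔ/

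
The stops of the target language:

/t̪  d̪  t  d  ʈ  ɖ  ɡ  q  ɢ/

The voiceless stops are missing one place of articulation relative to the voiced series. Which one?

Voiceless: /t̪/ (dental), /t/ (alveolar), /ʈ/ (retroflex), /q/ (uvular).
Voiced: /d̪/ (dental), /d/ (alveolar), /ɖ/ (retroflex), /ɡ/ (velar), /ɢ/ (uvular).
Every place of articulation has a voiceless member except velar, where /k/ would be expected.

velar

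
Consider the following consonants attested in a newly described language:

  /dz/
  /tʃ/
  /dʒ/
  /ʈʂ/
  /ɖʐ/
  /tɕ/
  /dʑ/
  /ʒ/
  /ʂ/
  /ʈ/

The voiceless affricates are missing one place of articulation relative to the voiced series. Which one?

alveolar

place of articulation  voiceless  voiced  
alveolar          —         dz      
postalveolar      tʃ        dʒ      
retroflex         ʈʂ        ɖʐ      
alveolo-palatal   tɕ        dʑ      
Every place of articulation has a voiceless member except alveolar, where /ts/ would be expected.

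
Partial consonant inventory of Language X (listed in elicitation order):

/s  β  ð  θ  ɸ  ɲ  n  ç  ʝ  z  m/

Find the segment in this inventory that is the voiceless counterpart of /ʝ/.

/ʝ/ is a voiced palatal fricative.
The voiceless counterpart is a voiceless palatal fricative — in this inventory, /ç/.

/ç/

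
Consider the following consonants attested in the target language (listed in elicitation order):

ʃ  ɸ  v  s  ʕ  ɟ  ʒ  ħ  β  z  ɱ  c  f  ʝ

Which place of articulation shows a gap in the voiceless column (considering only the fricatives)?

palatal

Voiceless: /ɸ/ (bilabial), /f/ (labiodental), /s/ (alveolar), /ʃ/ (postalveolar), /ħ/ (pharyngeal).
Voiced: /β/ (bilabial), /v/ (labiodental), /z/ (alveolar), /ʒ/ (postalveolar), /ʝ/ (palatal), /ʕ/ (pharyngeal).
Every place of articulation has a voiceless member except palatal, where /ç/ would be expected.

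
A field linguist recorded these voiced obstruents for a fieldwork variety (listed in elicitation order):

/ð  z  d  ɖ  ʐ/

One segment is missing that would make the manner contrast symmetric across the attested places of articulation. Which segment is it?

/d̪/

dental: stop —, fricative /ð/.
alveolar: stop /d/, fricative /z/.
retroflex: stop /ɖ/, fricative /ʐ/.
The dental row has no stop member, so the gap is the dental stop /d̪/.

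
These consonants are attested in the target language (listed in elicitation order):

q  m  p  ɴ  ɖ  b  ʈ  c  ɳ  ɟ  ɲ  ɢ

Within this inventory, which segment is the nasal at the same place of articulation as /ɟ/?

/ɲ/

/ɟ/ is a voiced palatal stop.
The nasal at the same place is a palatal nasal — in this inventory, /ɲ/.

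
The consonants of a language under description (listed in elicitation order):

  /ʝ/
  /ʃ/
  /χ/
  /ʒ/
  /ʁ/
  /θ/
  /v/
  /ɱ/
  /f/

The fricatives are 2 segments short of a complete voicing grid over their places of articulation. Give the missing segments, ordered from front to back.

place of articulation  voiceless  voiced  
labiodental       f         v       
dental            θ         —       
postalveolar      ʃ         ʒ       
palatal           —         ʝ       
uvular            χ         ʁ       
Gaps, from front to back: dental lacks voiced (/ð/); palatal lacks voiceless (/ç/).

/ð/, /ç/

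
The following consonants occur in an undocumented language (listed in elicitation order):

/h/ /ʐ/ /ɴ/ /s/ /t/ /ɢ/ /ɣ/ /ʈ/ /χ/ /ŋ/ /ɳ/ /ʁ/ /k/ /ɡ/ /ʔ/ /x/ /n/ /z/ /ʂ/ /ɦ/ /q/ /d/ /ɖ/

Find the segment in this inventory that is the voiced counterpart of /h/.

/ɦ/

/h/ is a voiceless glottal fricative.
The voiced counterpart is a voiced glottal fricative — in this inventory, /ɦ/.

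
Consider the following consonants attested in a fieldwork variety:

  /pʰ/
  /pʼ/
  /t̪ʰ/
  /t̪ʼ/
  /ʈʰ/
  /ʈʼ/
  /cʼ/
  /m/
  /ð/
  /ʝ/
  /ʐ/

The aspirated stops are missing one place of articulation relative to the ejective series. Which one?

palatal

Aspirated: /pʰ/ (bilabial), /t̪ʰ/ (dental), /ʈʰ/ (retroflex).
Ejective: /pʼ/ (bilabial), /t̪ʼ/ (dental), /ʈʼ/ (retroflex), /cʼ/ (palatal).
Every place of articulation has an aspirated member except palatal, where /cʰ/ would be expected.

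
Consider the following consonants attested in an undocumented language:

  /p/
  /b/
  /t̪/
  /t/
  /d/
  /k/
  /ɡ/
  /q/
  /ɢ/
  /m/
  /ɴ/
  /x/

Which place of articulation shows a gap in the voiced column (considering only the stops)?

dental

Voiceless: /p/ (bilabial), /t̪/ (dental), /t/ (alveolar), /k/ (velar), /q/ (uvular).
Voiced: /b/ (bilabial), /d/ (alveolar), /ɡ/ (velar), /ɢ/ (uvular).
Every place of articulation has a voiced member except dental, where /d̪/ would be expected.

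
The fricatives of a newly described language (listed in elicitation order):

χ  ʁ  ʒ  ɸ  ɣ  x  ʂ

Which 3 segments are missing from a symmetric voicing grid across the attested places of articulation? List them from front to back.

/β/, /ʃ/, /ʐ/

Voiceless: /ɸ/ (bilabial), /ʂ/ (retroflex), /x/ (velar), /χ/ (uvular).
Voiced: /ʒ/ (postalveolar), /ɣ/ (velar), /ʁ/ (uvular).
Gaps, from front to back: bilabial lacks voiced (/β/); postalveolar lacks voiceless (/ʃ/); retroflex lacks voiced (/ʐ/).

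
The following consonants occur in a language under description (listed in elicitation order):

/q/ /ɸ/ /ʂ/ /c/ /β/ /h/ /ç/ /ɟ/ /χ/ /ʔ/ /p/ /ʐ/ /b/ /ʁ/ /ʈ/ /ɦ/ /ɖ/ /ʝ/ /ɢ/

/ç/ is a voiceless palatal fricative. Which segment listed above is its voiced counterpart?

/ʝ/

The voiced counterpart is a voiced palatal fricative — in this inventory, /ʝ/.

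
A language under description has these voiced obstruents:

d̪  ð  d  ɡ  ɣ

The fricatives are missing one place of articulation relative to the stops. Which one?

Stop: /d̪/ (dental), /d/ (alveolar), /ɡ/ (velar).
Fricative: /ð/ (dental), /ɣ/ (velar).
Every place of articulation has a fricative member except alveolar, where /z/ would be expected.

alveolar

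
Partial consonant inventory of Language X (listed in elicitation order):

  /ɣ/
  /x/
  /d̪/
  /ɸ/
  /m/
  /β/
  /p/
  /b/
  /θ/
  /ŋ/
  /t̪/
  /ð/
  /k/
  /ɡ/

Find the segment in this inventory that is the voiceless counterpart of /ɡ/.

/k/

/ɡ/ is a voiced velar stop.
The voiceless counterpart is a voiceless velar stop — in this inventory, /k/.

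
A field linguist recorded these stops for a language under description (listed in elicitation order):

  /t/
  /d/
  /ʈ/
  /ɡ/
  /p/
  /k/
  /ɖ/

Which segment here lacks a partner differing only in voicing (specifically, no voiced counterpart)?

/p/

Alveolar: /t/ ~ /d/
Retroflex: /ʈ/ ~ /ɖ/
Velar: /k/ ~ /ɡ/
Bilabial: only /p/ (voiceless); no voiced partner.
So /p/ is the unpaired segment.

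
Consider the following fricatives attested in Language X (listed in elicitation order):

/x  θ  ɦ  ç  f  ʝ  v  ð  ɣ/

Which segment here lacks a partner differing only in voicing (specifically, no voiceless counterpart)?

Labiodental: /f/ ~ /v/
Dental: /θ/ ~ /ð/
Palatal: /ç/ ~ /ʝ/
Velar: /x/ ~ /ɣ/
Glottal: only /ɦ/ (voiced); no voiceless partner.
So /ɦ/ is the unpaired segment.

/ɦ/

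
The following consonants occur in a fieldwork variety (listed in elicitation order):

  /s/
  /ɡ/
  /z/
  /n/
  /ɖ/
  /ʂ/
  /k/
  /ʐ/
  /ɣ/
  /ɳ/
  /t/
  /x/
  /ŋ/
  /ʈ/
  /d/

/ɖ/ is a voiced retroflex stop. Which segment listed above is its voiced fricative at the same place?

/ʐ/

The voiced fricative at the same place is a voiced retroflex fricative — in this inventory, /ʐ/.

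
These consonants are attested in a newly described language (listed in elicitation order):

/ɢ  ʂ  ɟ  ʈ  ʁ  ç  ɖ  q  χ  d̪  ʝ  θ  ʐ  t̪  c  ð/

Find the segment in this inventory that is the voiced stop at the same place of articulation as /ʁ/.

/ʁ/ is a voiced uvular fricative.
The voiced stop at the same place is a voiced uvular stop — in this inventory, /ɢ/.

/ɢ/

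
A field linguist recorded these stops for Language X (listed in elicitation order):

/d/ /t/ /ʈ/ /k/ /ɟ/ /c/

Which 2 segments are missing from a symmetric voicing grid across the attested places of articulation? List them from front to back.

Voiceless: /t/ (alveolar), /ʈ/ (retroflex), /c/ (palatal), /k/ (velar).
Voiced: /d/ (alveolar), /ɟ/ (palatal).
Gaps, from front to back: retroflex lacks voiced (/ɖ/); velar lacks voiced (/ɡ/).

/ɖ/, /ɡ/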